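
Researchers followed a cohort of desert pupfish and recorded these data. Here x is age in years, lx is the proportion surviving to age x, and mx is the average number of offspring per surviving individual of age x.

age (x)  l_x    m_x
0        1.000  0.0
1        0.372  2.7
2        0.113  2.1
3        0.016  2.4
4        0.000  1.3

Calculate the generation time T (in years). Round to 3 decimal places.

lx·mx: 0, 1.0044, 0.2373, 0.0384, 0 → R0 = 1.2801
x·lx·mx: 0, 1.0044, 0.4746, 0.1152, 0 → Σ = 1.5942
T = 1.5942 / 1.2801 = 1.245371… → 1.245

1.245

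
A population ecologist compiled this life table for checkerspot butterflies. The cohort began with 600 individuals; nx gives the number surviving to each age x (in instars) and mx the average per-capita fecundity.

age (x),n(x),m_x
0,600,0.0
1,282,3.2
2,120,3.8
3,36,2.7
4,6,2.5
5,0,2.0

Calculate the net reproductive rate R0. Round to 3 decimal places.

lx = nx/n0 = nx/600: 1, 0.47, 0.2, 0.06, 0.01, 0
lx·mx by age: 0, 1.504, 0.76, 0.162, 0.025, 0
R0 = Σ lx·mx = 2.451 → 2.451

2.451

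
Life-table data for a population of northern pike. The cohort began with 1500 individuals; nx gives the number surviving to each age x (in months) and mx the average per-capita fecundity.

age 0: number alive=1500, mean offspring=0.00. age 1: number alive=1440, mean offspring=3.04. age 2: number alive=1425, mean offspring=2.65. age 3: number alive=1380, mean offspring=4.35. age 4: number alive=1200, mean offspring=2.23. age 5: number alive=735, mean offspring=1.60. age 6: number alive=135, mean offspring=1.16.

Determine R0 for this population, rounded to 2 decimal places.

12.11

lx = nx/n0 = nx/1500: 1, 0.96, 0.95, 0.92, 0.8, 0.49, 0.09
lx·mx by age: 0, 2.9184, 2.5175, 4.002, 1.784, 0.784, 0.1044
R0 = Σ lx·mx = 12.1103 → 12.11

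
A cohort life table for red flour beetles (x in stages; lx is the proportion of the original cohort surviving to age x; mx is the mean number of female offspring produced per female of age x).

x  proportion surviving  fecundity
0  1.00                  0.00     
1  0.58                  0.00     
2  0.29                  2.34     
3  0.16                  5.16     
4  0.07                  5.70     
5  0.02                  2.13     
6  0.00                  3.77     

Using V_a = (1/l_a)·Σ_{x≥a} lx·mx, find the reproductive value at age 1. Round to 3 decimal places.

lx·mx for x ≥ 1: 0, 0.6786, 0.8256, 0.399, 0.0426, 0 → sum = 1.9458
V_1 = 1.9458 / l_1 = 1.9458 / 0.58 = 3.354828… → 3.355

3.355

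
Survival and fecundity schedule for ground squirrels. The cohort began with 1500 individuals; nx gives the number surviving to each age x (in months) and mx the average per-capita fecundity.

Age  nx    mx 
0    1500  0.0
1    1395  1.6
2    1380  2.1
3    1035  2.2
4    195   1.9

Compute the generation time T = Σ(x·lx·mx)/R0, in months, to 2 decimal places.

lx = nx/n0 = nx/1500: 1, 0.93, 0.92, 0.69, 0.13
lx·mx: 0, 1.488, 1.932, 1.518, 0.247 → R0 = 5.185
x·lx·mx: 0, 1.488, 3.864, 4.554, 0.988 → Σ = 10.894
T = 10.894 / 5.185 = 2.101061… → 2.10

2.10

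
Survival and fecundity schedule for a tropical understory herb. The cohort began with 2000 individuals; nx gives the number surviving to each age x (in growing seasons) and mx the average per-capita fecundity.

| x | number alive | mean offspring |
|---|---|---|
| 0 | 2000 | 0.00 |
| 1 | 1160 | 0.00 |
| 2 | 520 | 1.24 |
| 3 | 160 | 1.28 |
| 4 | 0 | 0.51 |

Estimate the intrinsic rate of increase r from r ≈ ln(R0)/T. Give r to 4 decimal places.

-0.3820

lx = nx/n0 = nx/2000: 1, 0.58, 0.26, 0.08, 0
R0 = Σ lx·mx = 0 + 0 + 0.3224 + 0.1024 + 0 = 0.4248
Σ x·lx·mx = 0.952; T = 0.952/0.4248 = 2.24105…
r ≈ ln(R0)/T = ln(0.4248)/2.24105… = -0.382024… → -0.3820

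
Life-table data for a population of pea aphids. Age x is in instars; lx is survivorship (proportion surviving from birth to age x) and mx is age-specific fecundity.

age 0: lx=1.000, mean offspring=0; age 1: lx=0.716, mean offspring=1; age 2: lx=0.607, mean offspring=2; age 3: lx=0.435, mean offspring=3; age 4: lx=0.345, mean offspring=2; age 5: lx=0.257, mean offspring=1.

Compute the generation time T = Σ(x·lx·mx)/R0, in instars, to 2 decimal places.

2.66

lx·mx: 0, 0.716, 1.214, 1.305, 0.69, 0.257 → R0 = 4.182
x·lx·mx: 0, 0.716, 2.428, 3.915, 2.76, 1.285 → Σ = 11.104
T = 11.104 / 4.182 = 2.655189… → 2.66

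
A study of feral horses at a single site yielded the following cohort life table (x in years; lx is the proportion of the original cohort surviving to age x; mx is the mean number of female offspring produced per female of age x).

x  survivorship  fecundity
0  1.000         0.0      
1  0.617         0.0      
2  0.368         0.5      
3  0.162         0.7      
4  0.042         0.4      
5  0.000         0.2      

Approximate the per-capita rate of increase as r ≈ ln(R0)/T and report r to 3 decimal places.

R0 = Σ lx·mx = 0 + 0 + 0.184 + 0.1134 + 0.0168 + 0 = 0.3142
Σ x·lx·mx = 0.7754; T = 0.7754/0.3142 = 2.46785…
r ≈ ln(R0)/T = ln(0.3142)/2.46785… = -0.46912… → -0.469

-0.469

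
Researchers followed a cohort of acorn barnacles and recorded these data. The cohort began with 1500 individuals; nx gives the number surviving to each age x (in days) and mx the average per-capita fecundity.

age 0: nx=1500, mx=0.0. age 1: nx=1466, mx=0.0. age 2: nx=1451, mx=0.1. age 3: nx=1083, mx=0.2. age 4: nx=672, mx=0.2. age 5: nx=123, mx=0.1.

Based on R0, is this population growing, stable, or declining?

lx = nx/n0 = nx/1500: 1, 0.97733…, 0.96733…, 0.722, 0.448, 0.082
R0 = Σ lx·mx = 0 + 0 + 0.096733… + 0.1444 + 0.0896 + 0.0082 = 0.338933…
R0 < 1, so the population is declining.

declining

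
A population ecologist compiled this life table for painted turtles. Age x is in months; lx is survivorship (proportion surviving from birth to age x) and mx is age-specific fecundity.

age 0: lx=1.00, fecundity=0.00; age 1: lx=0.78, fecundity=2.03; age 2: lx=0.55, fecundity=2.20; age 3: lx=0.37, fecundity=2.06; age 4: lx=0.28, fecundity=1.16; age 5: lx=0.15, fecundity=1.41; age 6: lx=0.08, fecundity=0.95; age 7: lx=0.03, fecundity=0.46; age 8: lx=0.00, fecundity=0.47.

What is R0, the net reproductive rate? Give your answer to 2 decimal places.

lx·mx by age: 0, 1.5834, 1.21, 0.7622, 0.3248, 0.2115, 0.076, 0.0138, 0
R0 = Σ lx·mx = 4.1817 → 4.18

4.18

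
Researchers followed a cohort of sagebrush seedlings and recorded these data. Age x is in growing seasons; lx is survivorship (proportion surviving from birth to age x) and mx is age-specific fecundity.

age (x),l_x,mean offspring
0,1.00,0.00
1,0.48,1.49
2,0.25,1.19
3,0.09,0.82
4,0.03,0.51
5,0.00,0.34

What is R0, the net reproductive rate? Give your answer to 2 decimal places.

1.10

lx·mx by age: 0, 0.7152, 0.2975, 0.0738, 0.0153, 0
R0 = Σ lx·mx = 1.1018 → 1.10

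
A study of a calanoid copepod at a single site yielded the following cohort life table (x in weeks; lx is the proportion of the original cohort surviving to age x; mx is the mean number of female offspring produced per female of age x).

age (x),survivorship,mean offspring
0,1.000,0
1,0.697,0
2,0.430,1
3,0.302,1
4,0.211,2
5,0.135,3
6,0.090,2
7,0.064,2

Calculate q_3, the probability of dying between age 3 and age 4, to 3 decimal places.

q_3 = (l_3 − l_4) / l_3 = (0.302 − 0.211) / 0.302
     = 0.091 / 0.302 = 0.301325… → 0.301

0.301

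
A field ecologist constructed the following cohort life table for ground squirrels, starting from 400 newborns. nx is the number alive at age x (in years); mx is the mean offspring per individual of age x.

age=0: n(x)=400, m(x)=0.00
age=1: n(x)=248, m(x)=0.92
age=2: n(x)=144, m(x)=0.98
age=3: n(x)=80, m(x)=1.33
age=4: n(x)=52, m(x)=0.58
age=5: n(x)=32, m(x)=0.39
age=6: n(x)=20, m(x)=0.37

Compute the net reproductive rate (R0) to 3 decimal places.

lx = nx/n0 = nx/400: 1, 0.62, 0.36, 0.2, 0.13, 0.08, 0.05
lx·mx by age: 0, 0.5704, 0.3528, 0.266, 0.0754, 0.0312, 0.0185
R0 = Σ lx·mx = 1.3143 → 1.314

1.314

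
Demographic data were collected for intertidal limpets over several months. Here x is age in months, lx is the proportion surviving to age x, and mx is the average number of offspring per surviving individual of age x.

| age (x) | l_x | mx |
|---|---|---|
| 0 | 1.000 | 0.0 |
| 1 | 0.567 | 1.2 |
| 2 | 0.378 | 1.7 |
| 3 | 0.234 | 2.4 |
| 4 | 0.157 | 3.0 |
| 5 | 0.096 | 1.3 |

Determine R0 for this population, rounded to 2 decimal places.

lx·mx by age: 0, 0.6804, 0.6426, 0.5616, 0.471, 0.1248
R0 = Σ lx·mx = 2.4804 → 2.48

2.48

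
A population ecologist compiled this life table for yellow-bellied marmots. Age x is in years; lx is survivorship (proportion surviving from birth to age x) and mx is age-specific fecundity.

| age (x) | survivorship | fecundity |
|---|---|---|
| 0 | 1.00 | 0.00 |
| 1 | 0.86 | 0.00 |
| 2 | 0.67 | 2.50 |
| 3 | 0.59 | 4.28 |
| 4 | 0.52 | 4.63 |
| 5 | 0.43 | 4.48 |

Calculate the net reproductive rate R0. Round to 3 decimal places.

8.534

lx·mx by age: 0, 0, 1.675, 2.5252, 2.4076, 1.9264
R0 = Σ lx·mx = 8.5342 → 8.534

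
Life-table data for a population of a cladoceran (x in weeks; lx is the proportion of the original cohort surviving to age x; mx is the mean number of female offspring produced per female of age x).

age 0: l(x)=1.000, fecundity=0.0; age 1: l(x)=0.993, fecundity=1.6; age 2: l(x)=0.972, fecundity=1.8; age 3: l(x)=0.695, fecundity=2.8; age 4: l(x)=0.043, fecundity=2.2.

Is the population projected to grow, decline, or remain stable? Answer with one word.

growing

R0 = Σ lx·mx = 0 + 1.5888 + 1.7496 + 1.946 + 0.0946 = 5.379
R0 > 1, so the population is growing.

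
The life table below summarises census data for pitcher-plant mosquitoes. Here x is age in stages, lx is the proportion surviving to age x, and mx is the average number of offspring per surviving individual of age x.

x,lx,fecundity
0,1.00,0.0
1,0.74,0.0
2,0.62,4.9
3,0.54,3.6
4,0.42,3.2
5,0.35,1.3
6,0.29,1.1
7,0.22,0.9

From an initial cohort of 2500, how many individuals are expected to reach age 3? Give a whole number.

Expected survivors = N0 · l_3 = 2500 × 0.54 = 1350 → 1350

1350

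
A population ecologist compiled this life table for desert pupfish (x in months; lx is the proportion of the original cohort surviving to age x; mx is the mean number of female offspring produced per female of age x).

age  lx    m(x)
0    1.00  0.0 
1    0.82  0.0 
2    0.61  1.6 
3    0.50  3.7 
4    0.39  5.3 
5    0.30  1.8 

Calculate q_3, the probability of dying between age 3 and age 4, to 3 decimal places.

q_3 = (l_3 − l_4) / l_3 = (0.5 − 0.39) / 0.5
     = 0.11 / 0.5 = 0.22 → 0.220

0.220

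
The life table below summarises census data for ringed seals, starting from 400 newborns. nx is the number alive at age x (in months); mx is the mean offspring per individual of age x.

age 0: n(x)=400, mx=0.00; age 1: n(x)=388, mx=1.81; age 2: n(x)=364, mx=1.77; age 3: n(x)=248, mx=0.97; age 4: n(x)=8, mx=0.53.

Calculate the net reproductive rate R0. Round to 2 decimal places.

lx = nx/n0 = nx/400: 1, 0.97, 0.91, 0.62, 0.02
lx·mx by age: 0, 1.7557, 1.6107, 0.6014, 0.0106
R0 = Σ lx·mx = 3.9784 → 3.98

3.98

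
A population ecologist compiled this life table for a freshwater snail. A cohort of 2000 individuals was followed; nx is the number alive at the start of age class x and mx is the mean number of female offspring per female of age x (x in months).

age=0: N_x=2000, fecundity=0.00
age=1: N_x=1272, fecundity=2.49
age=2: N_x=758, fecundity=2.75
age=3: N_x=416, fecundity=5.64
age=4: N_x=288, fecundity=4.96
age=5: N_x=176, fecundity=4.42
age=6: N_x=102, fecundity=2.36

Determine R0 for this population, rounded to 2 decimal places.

lx = nx/n0 = nx/2000: 1, 0.636, 0.379, 0.208, 0.144, 0.088, 0.051
lx·mx by age: 0, 1.58364, 1.04225, 1.17312, 0.71424, 0.38896, 0.12036
R0 = Σ lx·mx = 5.02257 → 5.02

5.02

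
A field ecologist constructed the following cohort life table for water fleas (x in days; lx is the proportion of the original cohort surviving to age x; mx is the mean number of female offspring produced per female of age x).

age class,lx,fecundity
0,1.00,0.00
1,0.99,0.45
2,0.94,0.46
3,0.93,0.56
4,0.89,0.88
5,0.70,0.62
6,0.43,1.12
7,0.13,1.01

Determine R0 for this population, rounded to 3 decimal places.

lx·mx by age: 0, 0.4455, 0.4324, 0.5208, 0.7832, 0.434, 0.4816, 0.1313
R0 = Σ lx·mx = 3.2288 → 3.229

3.229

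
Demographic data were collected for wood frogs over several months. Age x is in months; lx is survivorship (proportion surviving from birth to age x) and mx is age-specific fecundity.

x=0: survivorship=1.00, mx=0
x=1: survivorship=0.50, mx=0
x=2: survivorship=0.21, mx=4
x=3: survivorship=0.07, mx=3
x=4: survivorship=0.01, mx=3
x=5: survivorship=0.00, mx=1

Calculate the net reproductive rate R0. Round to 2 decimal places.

lx·mx by age: 0, 0, 0.84, 0.21, 0.03, 0
R0 = Σ lx·mx = 1.08 → 1.08

1.08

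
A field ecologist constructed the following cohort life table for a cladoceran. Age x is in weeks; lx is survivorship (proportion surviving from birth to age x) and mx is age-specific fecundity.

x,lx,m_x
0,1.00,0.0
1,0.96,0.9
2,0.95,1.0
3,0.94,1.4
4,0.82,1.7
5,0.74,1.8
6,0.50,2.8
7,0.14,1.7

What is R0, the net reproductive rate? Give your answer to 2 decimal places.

7.49

lx·mx by age: 0, 0.864, 0.95, 1.316, 1.394, 1.332, 1.4, 0.238
R0 = Σ lx·mx = 7.494 → 7.49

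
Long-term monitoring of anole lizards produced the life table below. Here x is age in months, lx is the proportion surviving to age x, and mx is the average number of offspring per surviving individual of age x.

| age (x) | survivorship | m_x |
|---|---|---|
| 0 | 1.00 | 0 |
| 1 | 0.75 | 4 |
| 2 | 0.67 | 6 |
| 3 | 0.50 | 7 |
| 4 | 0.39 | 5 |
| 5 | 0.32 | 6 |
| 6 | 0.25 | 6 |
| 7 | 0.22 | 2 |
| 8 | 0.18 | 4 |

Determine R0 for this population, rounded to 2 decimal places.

lx·mx by age: 0, 3, 4.02, 3.5, 1.95, 1.92, 1.5, 0.44, 0.72
R0 = Σ lx·mx = 17.05 → 17.05

17.05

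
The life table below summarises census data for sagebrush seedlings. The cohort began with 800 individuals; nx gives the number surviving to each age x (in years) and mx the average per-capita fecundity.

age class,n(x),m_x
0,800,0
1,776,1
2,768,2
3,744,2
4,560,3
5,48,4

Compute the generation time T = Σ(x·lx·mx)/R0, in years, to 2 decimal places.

2.82

lx = nx/n0 = nx/800: 1, 0.97, 0.96, 0.93, 0.7, 0.06
lx·mx: 0, 0.97, 1.92, 1.86, 2.1, 0.24 → R0 = 7.09
x·lx·mx: 0, 0.97, 3.84, 5.58, 8.4, 1.2 → Σ = 19.99
T = 19.99 / 7.09 = 2.819464… → 2.82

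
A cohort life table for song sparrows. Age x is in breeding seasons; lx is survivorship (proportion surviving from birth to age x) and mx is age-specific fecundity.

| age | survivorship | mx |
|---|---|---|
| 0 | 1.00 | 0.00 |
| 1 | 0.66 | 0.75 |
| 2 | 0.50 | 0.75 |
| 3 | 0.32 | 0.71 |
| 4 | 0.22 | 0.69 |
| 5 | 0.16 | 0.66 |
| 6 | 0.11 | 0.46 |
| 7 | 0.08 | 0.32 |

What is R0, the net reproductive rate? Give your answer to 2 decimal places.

1.43

lx·mx by age: 0, 0.495, 0.375, 0.2272, 0.1518, 0.1056, 0.0506, 0.0256
R0 = Σ lx·mx = 1.4308 → 1.43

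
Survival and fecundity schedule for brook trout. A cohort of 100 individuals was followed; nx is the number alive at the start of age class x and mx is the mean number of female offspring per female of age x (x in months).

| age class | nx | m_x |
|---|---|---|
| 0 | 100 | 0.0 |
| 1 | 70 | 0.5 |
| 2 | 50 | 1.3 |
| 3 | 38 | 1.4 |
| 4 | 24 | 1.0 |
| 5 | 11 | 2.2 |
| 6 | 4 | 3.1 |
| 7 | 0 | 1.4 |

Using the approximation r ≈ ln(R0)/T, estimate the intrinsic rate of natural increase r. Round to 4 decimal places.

lx = nx/n0 = nx/100: 1, 0.7, 0.5, 0.38, 0.24, 0.11, 0.04, 0
R0 = Σ lx·mx = 0 + 0.35 + 0.65 + 0.532 + 0.24 + 0.242 + 0.124 + 0 = 2.138
Σ x·lx·mx = 6.16; T = 6.16/2.138 = 2.8812…
r ≈ ln(R0)/T = ln(2.138)/2.8812… = 0.263734… → 0.2637

0.2637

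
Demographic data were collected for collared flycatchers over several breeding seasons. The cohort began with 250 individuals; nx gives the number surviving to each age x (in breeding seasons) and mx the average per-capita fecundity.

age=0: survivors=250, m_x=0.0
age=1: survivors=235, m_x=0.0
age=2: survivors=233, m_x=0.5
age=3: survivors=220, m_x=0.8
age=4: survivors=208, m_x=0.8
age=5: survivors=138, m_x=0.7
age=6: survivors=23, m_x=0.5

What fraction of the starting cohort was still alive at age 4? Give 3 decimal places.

0.832

l_4 = n_4/n_0 = 208/250 = 0.832 → 0.832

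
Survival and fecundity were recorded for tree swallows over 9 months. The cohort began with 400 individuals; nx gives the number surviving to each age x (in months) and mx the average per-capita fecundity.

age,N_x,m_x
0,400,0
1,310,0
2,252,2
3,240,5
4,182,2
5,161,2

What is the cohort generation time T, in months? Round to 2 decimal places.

lx = nx/n0 = nx/400: 1, 0.775, 0.63, 0.6, 0.455, 0.4025
lx·mx: 0, 0, 1.26, 3, 0.91, 0.805 → R0 = 5.975
x·lx·mx: 0, 0, 2.52, 9, 3.64, 4.025 → Σ = 19.185
T = 19.185 / 5.975 = 3.210879… → 3.21

3.21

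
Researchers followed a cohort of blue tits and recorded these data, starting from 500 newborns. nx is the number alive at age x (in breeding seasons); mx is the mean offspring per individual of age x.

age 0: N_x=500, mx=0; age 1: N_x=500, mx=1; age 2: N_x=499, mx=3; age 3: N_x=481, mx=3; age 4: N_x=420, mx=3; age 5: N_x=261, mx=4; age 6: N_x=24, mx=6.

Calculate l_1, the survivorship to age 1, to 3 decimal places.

l_1 = n_1/n_0 = 500/500 = 1 → 1.000

1.000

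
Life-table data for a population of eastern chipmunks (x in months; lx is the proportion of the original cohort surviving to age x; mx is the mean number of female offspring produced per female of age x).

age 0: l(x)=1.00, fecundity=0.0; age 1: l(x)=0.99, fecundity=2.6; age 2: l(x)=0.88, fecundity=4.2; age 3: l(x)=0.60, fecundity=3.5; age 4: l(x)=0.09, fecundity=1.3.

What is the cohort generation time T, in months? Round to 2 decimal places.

lx·mx: 0, 2.574, 3.696, 2.1, 0.117 → R0 = 8.487
x·lx·mx: 0, 2.574, 7.392, 6.3, 0.468 → Σ = 16.734
T = 16.734 / 8.487 = 1.971721… → 1.97

1.97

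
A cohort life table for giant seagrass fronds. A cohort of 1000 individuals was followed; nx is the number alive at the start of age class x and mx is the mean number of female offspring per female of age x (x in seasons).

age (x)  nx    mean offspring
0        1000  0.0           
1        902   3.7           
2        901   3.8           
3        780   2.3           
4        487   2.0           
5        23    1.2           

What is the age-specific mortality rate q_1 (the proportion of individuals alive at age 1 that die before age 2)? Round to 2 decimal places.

0.00

lx = nx/n0 = nx/1000: 1, 0.902, 0.901, 0.78, 0.487, 0.023
q_1 = (l_1 − l_2) / l_1 = (0.902 − 0.901) / 0.902
     = 0.001 / 0.902 = 0.001109… → 0.00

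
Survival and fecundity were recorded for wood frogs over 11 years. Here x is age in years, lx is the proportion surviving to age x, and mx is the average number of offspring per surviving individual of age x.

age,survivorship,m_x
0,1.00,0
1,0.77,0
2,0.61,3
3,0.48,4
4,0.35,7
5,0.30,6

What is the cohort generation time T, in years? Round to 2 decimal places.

3.53

lx·mx: 0, 0, 1.83, 1.92, 2.45, 1.8 → R0 = 8
x·lx·mx: 0, 0, 3.66, 5.76, 9.8, 9 → Σ = 28.22
T = 28.22 / 8 = 3.5275 → 3.53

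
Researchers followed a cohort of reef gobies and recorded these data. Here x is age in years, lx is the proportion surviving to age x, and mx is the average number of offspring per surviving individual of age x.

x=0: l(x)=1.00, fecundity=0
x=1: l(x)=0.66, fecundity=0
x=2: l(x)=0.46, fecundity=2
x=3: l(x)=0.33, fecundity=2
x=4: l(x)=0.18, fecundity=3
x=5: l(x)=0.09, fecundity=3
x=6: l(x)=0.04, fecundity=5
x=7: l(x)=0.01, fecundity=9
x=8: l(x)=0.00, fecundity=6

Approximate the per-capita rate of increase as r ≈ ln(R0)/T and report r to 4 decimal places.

R0 = Σ lx·mx = 0 + 0 + 0.92 + 0.66 + 0.54 + 0.27 + 0.2 + 0.09 + 0 = 2.68
Σ x·lx·mx = 9.16; T = 9.16/2.68 = 3.41791…
r ≈ ln(R0)/T = ln(2.68)/3.41791… = 0.288427… → 0.2884

0.2884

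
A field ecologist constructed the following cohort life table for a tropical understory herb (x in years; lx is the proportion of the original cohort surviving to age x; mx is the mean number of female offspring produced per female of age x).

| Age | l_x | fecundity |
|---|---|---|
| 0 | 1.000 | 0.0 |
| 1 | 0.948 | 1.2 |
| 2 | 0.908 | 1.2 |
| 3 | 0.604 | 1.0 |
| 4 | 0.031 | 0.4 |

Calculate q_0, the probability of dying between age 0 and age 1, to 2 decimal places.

q_0 = (l_0 − l_1) / l_0 = (1 − 0.948) / 1
     = 0.052 / 1 = 0.052 → 0.05

0.05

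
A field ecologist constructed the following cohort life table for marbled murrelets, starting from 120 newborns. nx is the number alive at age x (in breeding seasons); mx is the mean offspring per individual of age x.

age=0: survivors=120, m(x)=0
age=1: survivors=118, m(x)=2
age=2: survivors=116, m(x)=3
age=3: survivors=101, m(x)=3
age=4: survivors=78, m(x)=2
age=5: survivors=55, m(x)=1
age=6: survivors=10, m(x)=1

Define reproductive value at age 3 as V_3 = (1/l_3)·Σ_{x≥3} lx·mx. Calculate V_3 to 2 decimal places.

5.19

lx = nx/n0 = nx/120: 1, 0.98333…, 0.96667…, 0.84167…, 0.65, 0.45833…, 0.08333…
lx·mx for x ≥ 3: 2.525…, 1.3, 0.458333…, 0.083333… → sum = 4.366667…
V_3 = 4.366667… / l_3 = 4.366667… / 0.841667… = 5.188119… → 5.19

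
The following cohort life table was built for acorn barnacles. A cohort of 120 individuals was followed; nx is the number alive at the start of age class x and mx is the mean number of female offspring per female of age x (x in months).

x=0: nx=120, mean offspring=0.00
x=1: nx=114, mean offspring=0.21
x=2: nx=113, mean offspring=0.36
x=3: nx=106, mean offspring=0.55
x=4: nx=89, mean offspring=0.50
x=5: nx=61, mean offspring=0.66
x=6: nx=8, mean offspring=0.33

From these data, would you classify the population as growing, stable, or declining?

growing

lx = nx/n0 = nx/120: 1, 0.95, 0.94167…, 0.88333…, 0.74167…, 0.50833…, 0.06667…
R0 = Σ lx·mx = 0 + 0.1995 + 0.339… + 0.485833… + 0.370833… + 0.3355… + 0.022… = 1.752667…
R0 > 1, so the population is growing.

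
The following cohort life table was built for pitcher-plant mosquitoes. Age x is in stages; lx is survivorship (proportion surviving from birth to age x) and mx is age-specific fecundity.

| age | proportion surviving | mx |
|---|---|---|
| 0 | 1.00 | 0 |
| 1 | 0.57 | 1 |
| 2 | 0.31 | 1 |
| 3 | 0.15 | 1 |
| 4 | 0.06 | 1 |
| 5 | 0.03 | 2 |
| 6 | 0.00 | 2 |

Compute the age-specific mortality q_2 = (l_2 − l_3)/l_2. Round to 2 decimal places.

q_2 = (l_2 − l_3) / l_2 = (0.31 − 0.15) / 0.31
     = 0.16 / 0.31 = 0.516129… → 0.52

0.52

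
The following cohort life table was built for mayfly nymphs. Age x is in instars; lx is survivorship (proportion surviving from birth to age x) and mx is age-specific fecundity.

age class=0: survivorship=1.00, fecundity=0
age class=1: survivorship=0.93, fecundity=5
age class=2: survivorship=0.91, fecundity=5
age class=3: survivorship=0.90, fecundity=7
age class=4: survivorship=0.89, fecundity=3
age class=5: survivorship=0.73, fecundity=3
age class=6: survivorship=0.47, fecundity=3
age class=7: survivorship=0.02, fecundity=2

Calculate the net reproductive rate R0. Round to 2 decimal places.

lx·mx by age: 0, 4.65, 4.55, 6.3, 2.67, 2.19, 1.41, 0.04
R0 = Σ lx·mx = 21.81 → 21.81

21.81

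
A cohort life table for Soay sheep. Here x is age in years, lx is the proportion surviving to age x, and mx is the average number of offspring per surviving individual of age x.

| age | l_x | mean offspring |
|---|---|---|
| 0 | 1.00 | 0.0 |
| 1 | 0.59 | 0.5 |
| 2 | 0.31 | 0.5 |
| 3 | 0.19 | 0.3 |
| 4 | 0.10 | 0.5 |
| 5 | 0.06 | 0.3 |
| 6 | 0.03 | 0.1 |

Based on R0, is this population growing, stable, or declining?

R0 = Σ lx·mx = 0 + 0.295 + 0.155 + 0.057 + 0.05 + 0.018 + 0.003 = 0.578
R0 < 1, so the population is declining.

declining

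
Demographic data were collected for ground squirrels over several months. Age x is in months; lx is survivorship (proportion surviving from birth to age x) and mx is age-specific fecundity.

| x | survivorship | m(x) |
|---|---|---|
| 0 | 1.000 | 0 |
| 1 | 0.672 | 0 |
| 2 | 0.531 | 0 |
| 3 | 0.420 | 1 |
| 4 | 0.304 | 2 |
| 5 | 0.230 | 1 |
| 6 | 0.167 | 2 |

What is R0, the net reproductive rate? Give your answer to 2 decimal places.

1.59

lx·mx by age: 0, 0, 0, 0.42, 0.608, 0.23, 0.334
R0 = Σ lx·mx = 1.592 → 1.59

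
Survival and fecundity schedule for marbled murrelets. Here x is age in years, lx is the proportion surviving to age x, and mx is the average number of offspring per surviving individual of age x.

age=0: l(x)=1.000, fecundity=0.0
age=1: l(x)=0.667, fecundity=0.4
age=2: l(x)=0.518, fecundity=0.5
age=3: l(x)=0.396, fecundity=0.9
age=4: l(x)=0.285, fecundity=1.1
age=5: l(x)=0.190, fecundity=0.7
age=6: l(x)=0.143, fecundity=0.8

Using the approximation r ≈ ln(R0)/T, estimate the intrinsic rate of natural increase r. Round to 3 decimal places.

0.119

R0 = Σ lx·mx = 0 + 0.2668 + 0.259 + 0.3564 + 0.3135 + 0.133 + 0.1144 = 1.4431
Σ x·lx·mx = 4.4594; T = 4.4594/1.4431 = 3.09015…
r ≈ ln(R0)/T = ln(1.4431)/3.09015… = 0.1187… → 0.119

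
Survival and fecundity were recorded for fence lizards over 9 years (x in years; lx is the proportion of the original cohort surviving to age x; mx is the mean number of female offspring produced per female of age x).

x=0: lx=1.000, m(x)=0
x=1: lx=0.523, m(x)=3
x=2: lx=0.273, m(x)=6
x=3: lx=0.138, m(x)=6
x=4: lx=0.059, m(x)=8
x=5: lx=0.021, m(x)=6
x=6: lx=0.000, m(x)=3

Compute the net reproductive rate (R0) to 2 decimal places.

4.63

lx·mx by age: 0, 1.569, 1.638, 0.828, 0.472, 0.126, 0
R0 = Σ lx·mx = 4.633 → 4.63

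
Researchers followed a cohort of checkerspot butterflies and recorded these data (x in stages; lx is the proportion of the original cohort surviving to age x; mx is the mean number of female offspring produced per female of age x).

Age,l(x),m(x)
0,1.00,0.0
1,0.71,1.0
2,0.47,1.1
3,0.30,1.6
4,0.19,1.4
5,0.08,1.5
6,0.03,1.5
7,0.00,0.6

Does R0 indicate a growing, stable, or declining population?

growing

R0 = Σ lx·mx = 0 + 0.71 + 0.517 + 0.48 + 0.266 + 0.12 + 0.045 + 0 = 2.138
R0 > 1, so the population is growing.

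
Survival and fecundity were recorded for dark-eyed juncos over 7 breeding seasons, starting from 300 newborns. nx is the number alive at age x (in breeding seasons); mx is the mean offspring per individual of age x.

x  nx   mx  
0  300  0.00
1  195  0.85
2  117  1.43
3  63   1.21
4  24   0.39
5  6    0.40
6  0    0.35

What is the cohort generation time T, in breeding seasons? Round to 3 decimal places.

lx = nx/n0 = nx/300: 1, 0.65, 0.39, 0.21, 0.08, 0.02, 0
lx·mx: 0, 0.5525, 0.5577, 0.2541, 0.0312, 0.008, 0 → R0 = 1.4035
x·lx·mx: 0, 0.5525, 1.1154, 0.7623, 0.1248, 0.04, 0 → Σ = 2.595
T = 2.595 / 1.4035 = 1.848949… → 1.849

1.849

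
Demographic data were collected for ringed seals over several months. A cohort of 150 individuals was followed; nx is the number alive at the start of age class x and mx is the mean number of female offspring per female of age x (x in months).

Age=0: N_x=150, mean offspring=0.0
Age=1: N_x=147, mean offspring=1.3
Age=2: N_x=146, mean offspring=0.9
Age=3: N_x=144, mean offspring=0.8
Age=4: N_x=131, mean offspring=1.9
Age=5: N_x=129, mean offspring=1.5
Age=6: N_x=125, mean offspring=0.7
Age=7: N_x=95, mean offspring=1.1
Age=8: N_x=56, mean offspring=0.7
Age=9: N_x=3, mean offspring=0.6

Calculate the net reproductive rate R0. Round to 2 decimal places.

7.42

lx = nx/n0 = nx/150: 1, 0.98, 0.97333…, 0.96, 0.87333…, 0.86, 0.83333…, 0.63333…, 0.37333…, 0.02
lx·mx by age: 0, 1.274, 0.876…, 0.768, 1.659333…, 1.29, 0.583333…, 0.696667…, 0.261333…, 0.012
R0 = Σ lx·mx = 7.420667… → 7.42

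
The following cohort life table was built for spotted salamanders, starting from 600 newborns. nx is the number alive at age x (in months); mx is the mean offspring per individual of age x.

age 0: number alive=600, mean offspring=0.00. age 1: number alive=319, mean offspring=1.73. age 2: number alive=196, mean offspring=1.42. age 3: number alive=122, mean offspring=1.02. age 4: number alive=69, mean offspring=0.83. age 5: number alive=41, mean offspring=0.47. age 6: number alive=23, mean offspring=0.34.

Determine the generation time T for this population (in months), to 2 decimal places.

1.78

lx = nx/n0 = nx/600: 1, 0.53167…, 0.32667…, 0.20333…, 0.115, 0.06833…, 0.03833…
lx·mx: 0, 0.919783…, 0.463867…, 0.2074…, 0.09545, 0.032117…, 0.013033… → R0 = 1.73165…
x·lx·mx: 0, 0.919783…, 0.927733…, 0.6222…, 0.3818, 0.160583…, 0.0782… → Σ = 3.0903…
T = 3.0903… / 1.73165… = 1.784599… → 1.78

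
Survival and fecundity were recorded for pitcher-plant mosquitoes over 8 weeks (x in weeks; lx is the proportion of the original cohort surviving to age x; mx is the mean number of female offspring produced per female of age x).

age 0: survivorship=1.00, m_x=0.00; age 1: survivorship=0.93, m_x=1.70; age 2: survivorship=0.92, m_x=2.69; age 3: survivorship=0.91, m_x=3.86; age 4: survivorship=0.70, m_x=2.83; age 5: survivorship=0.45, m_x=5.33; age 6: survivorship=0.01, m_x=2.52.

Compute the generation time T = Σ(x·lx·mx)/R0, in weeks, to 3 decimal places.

lx·mx: 0, 1.581, 2.4748, 3.5126, 1.981, 2.3985, 0.0252 → R0 = 11.9731
x·lx·mx: 0, 1.581, 4.9496, 10.5378, 7.924, 11.9925, 0.1512 → Σ = 37.1361
T = 37.1361 / 11.9731 = 3.101628… → 3.102

3.102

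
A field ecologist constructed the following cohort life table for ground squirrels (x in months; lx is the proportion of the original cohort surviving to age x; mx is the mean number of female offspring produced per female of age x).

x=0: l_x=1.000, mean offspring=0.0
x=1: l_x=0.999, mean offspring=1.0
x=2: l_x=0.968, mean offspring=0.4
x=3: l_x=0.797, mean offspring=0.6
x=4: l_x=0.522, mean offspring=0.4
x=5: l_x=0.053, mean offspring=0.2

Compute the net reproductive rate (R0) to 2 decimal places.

lx·mx by age: 0, 0.999, 0.3872, 0.4782, 0.2088, 0.0106
R0 = Σ lx·mx = 2.0838 → 2.08

2.08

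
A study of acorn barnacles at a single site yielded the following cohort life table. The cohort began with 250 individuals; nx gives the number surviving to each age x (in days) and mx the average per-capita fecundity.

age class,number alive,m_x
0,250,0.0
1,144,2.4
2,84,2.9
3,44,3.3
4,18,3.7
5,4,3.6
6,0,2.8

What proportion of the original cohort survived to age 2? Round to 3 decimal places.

l_2 = n_2/n_0 = 84/250 = 0.336 → 0.336

0.336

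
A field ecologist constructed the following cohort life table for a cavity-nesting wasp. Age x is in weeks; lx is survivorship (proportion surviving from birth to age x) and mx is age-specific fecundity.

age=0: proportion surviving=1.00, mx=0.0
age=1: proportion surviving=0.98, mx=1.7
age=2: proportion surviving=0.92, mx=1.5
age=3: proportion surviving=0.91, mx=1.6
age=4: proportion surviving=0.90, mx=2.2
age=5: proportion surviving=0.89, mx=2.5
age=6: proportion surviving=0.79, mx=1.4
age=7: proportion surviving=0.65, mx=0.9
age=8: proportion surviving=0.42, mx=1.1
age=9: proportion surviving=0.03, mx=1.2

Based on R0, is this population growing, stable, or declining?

growing

R0 = Σ lx·mx = 0 + 1.666 + 1.38 + 1.456 + 1.98 + 2.225 + 1.106 + 0.585 + 0.462 + 0.036 = 10.896
R0 > 1, so the population is growing.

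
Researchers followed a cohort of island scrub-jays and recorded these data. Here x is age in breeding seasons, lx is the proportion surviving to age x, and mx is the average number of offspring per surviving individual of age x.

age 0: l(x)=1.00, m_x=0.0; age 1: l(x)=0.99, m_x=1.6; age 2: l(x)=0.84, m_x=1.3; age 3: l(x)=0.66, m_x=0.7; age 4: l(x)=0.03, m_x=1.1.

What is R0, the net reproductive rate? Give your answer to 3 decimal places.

lx·mx by age: 0, 1.584, 1.092, 0.462, 0.033
R0 = Σ lx·mx = 3.171 → 3.171

3.171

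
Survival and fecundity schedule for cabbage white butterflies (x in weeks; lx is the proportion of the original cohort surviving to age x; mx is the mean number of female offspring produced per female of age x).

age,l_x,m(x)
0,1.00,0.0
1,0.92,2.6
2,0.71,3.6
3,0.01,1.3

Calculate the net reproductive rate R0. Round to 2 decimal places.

lx·mx by age: 0, 2.392, 2.556, 0.013
R0 = Σ lx·mx = 4.961 → 4.96

4.96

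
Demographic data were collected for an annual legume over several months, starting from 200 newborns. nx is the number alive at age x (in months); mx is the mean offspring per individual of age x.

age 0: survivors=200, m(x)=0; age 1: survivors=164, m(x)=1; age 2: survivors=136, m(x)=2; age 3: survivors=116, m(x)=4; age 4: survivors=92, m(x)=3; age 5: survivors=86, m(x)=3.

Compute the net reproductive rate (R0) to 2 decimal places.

7.17

lx = nx/n0 = nx/200: 1, 0.82, 0.68, 0.58, 0.46, 0.43
lx·mx by age: 0, 0.82, 1.36, 2.32, 1.38, 1.29
R0 = Σ lx·mx = 7.17 → 7.17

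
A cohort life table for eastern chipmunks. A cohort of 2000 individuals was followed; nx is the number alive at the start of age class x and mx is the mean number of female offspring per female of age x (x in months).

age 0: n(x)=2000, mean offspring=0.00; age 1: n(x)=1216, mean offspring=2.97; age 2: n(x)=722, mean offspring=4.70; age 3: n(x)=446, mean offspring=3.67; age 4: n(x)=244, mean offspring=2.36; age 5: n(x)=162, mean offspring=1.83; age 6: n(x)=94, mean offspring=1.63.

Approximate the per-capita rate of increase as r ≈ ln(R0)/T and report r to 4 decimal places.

0.7611

lx = nx/n0 = nx/2000: 1, 0.608, 0.361, 0.223, 0.122, 0.081, 0.047
R0 = Σ lx·mx = 0 + 1.80576 + 1.6967 + 0.81841 + 0.28792 + 0.14823 + 0.07661 = 4.83363
Σ x·lx·mx = 10.00688; T = 10.00688/4.83363 = 2.07026…
r ≈ ln(R0)/T = ln(4.83363)/2.07026… = 0.761062… → 0.7611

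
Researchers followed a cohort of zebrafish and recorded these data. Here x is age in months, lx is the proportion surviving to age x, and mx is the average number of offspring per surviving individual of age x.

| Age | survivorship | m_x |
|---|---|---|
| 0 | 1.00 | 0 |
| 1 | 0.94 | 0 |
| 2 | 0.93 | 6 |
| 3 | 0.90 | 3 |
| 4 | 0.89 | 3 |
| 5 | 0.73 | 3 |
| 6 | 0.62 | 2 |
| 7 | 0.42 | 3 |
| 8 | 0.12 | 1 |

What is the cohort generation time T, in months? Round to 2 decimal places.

3.69

lx·mx: 0, 0, 5.58, 2.7, 2.67, 2.19, 1.24, 1.26, 0.12 → R0 = 15.76
x·lx·mx: 0, 0, 11.16, 8.1, 10.68, 10.95, 7.44, 8.82, 0.96 → Σ = 58.11
T = 58.11 / 15.76 = 3.687183… → 3.69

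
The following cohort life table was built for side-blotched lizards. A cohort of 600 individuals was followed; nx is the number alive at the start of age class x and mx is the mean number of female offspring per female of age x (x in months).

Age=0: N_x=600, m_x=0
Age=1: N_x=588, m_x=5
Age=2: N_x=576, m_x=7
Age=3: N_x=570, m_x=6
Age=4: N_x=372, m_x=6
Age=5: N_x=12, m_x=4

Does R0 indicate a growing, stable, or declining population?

lx = nx/n0 = nx/600: 1, 0.98, 0.96, 0.95, 0.62, 0.02
R0 = Σ lx·mx = 0 + 4.9 + 6.72 + 5.7 + 3.72 + 0.08 = 21.12
R0 > 1, so the population is growing.

growing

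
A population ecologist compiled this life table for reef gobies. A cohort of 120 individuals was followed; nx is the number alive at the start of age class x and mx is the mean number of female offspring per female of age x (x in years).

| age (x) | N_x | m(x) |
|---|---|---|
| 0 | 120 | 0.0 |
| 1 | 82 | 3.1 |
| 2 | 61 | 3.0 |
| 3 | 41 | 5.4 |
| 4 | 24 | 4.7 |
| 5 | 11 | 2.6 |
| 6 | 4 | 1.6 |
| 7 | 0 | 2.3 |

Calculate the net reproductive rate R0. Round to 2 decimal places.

lx = nx/n0 = nx/120: 1, 0.68333…, 0.50833…, 0.34167…, 0.2, 0.09167…, 0.03333…, 0
lx·mx by age: 0, 2.118333…, 1.525…, 1.845…, 0.94, 0.238333…, 0.053333…, 0
R0 = Σ lx·mx = 6.72… → 6.72

6.72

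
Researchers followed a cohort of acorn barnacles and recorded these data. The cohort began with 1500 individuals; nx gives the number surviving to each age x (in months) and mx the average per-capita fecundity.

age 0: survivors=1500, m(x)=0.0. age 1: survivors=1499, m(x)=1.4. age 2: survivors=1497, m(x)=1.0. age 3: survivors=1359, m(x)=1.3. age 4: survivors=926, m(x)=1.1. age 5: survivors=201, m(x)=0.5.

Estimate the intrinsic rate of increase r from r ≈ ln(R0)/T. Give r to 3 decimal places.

lx = nx/n0 = nx/1500: 1, 0.99933…, 0.998, 0.906, 0.61733…, 0.134
R0 = Σ lx·mx = 0 + 1.39907… + 0.998 + 1.1778 + 0.67907… + 0.067 = 4.320933…
Σ x·lx·mx = 9.979733…; T = 9.979733…/4.320933… = 2.30962…
r ≈ ln(R0)/T = ln(4.320933…)/2.30962… = 0.63364… → 0.634

0.634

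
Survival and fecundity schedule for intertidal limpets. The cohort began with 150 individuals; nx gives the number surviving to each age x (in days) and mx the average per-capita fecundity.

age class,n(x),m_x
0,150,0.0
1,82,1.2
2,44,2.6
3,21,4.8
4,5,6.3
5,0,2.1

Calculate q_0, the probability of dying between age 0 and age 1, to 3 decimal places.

lx = nx/n0 = nx/150: 1, 0.54667…, 0.29333…, 0.14, 0.03333…, 0
q_0 = (l_0 − l_1) / l_0 = (1 − 0.546667…) / 1
     = 0.453333… / 1 = 0.453333… → 0.453

0.453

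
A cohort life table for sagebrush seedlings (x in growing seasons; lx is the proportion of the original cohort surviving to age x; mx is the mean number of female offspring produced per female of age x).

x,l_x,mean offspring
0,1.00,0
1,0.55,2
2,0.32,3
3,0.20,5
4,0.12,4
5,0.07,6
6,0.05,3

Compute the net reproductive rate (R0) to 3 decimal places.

lx·mx by age: 0, 1.1, 0.96, 1, 0.48, 0.42, 0.15
R0 = Σ lx·mx = 4.11 → 4.110

4.110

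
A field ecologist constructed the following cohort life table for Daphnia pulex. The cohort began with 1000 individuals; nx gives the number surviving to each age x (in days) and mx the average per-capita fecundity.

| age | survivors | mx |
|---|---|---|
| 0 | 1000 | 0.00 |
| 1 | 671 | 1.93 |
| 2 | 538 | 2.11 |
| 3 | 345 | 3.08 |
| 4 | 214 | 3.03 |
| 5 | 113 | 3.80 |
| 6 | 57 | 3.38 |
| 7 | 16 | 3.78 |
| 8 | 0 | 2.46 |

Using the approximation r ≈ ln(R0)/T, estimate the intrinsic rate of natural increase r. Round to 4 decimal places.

lx = nx/n0 = nx/1000: 1, 0.671, 0.538, 0.345, 0.214, 0.113, 0.057, 0.016, 0
R0 = Σ lx·mx = 0 + 1.29503 + 1.13518 + 1.0626 + 0.64842 + 0.4294 + 0.19266 + 0.06048 + 0 = 4.82377
Σ x·lx·mx = 13.07319; T = 13.07319/4.82377 = 2.71016…
r ≈ ln(R0)/T = ln(4.82377)/2.71016… = 0.580614… → 0.5806

0.5806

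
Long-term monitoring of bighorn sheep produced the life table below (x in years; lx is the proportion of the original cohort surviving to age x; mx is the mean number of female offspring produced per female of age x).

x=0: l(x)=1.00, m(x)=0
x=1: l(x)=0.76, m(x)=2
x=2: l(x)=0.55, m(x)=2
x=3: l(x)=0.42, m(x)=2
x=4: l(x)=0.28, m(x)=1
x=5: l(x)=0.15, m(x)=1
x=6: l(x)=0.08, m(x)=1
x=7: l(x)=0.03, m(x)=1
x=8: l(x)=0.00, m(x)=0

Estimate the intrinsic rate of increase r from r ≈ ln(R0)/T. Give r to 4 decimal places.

0.6301

R0 = Σ lx·mx = 0 + 1.52 + 1.1 + 0.84 + 0.28 + 0.15 + 0.08 + 0.03 + 0 = 4
Σ x·lx·mx = 8.8; T = 8.8/4 = 2.2
r ≈ ln(R0)/T = ln(4)/2.2 = 0.630134… → 0.6301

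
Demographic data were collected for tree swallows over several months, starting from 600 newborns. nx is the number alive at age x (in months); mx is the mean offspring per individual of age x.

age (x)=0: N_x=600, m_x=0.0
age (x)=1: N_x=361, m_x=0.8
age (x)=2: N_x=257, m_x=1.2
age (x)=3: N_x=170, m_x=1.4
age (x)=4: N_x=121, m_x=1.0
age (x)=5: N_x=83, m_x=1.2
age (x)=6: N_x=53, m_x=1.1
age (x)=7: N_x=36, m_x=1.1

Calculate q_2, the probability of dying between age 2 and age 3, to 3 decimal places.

lx = nx/n0 = nx/600: 1, 0.60167…, 0.42833…, 0.28333…, 0.20167…, 0.13833…, 0.08833…, 0.06
q_2 = (l_2 − l_3) / l_2 = (0.428333… − 0.283333…) / 0.428333…
     = 0.145… / 0.428333… = 0.338521… → 0.339

0.339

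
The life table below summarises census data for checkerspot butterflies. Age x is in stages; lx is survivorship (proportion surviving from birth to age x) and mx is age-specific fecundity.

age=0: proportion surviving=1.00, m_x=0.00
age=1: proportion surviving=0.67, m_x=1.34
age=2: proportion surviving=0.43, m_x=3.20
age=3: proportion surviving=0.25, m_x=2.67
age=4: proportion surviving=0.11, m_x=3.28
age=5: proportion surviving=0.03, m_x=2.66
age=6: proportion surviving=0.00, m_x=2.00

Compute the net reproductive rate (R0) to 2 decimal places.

3.38

lx·mx by age: 0, 0.8978, 1.376, 0.6675, 0.3608, 0.0798, 0
R0 = Σ lx·mx = 3.3819 → 3.38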